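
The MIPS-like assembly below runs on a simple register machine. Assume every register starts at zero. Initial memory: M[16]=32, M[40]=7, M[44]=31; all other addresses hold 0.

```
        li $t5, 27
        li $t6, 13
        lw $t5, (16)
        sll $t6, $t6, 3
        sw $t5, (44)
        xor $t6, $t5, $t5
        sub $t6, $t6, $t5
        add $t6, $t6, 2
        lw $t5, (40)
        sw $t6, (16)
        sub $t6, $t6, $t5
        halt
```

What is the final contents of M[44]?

32

after li $t5, 27: $t5=27
after li $t6, 13: $t6=13
after lw $t5, (16): $t5=M[16]=32
after sll $t6, $t6, 3: $t6=13<<3=104
sw $t5, (44) → M[44]=32
after xor $t6, $t5, $t5: $t6=32^32=0
after sub $t6, $t6, $t5: $t6=0-32=-32
after add $t6, $t6, 2: $t6=(-32)+2=-30
after lw $t5, (40): $t5=M[40]=7
sw $t6, (16) → M[16]=-30
after sub $t6, $t6, $t5: $t6=(-30)-7=-37
halt.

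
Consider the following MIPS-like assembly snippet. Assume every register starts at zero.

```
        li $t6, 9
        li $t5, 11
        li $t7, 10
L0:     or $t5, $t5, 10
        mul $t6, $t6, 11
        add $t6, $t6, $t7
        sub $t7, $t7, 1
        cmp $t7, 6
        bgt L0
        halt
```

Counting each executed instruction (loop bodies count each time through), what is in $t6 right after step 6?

after li $t6, 9: $t6=9
after li $t5, 11: $t5=11
after li $t7, 10: $t7=10
after or $t5, $t5, 10: $t5=11|10=11
after mul $t6, $t6, 11: $t6=9*11=99
after add $t6, $t6, $t7: $t6=99+10=109
After step 6: $t6 = 109.

109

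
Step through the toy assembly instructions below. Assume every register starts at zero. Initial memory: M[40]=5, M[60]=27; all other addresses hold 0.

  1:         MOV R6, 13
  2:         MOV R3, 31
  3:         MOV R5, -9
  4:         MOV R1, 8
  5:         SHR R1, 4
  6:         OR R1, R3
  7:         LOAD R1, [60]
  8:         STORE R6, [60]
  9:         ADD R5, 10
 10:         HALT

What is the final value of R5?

after MOV R6, 13: R6=13
after MOV R3, 31: R3=31
after MOV R5, -9: R5=-9
after MOV R1, 8: R1=8
after SHR R1, 4: R1=8>>4=0
after OR R1, R3: R1=0|31=31
after LOAD R1, [60]: R1=M[60]=27
STORE R6, [60] → M[60]=13
after ADD R5, 10: R5=(-9)+10=1
halt.

1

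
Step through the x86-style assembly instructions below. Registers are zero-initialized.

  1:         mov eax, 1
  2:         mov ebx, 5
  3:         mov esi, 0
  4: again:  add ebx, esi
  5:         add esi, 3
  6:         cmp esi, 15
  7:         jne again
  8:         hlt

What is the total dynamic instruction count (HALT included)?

24

after mov eax, 1: eax=1
after mov ebx, 5: ebx=5
after mov esi, 0: esi=0
after add ebx, esi: ebx=5+0=5
after add esi, 3: esi=0+3=3
cmp esi, 15  (cmp 3,15)
jne again: taken
after add ebx, esi: ebx=5+3=8
after add esi, 3: esi=3+3=6
cmp esi, 15  (cmp 6,15)
jne again: taken
after add ebx, esi: ebx=8+6=14
after add esi, 3: esi=6+3=9
cmp esi, 15  (cmp 9,15)
jne again: taken
after add ebx, esi: ebx=14+9=23
after add esi, 3: esi=9+3=12
cmp esi, 15  (cmp 12,15)
jne again: taken
after add ebx, esi: ebx=23+12=35
after add esi, 3: esi=12+3=15
cmp esi, 15  (cmp 15,15)
jne again: not taken
halt.
Total executed instructions: 24.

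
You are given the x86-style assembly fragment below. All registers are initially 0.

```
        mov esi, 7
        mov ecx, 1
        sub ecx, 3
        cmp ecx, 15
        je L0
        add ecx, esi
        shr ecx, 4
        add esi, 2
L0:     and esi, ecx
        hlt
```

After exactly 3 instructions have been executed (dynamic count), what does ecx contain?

after mov esi, 7: esi=7
after mov ecx, 1: ecx=1
after sub ecx, 3: ecx=1-3=-2
After step 3: ecx = -2.

-2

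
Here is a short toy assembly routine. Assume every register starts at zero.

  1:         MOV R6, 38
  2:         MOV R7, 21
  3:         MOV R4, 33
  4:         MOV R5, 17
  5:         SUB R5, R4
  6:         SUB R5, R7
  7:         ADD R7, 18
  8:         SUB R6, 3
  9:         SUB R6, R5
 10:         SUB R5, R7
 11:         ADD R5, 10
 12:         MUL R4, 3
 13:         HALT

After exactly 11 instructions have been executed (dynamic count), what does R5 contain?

-66

MOV R6, 38 → R6=38
MOV R7, 21 → R7=21
MOV R4, 33 → R4=33
MOV R5, 17 → R5=17
SUB R5, R4 → R5=17-33=-16
SUB R5, R7 → R5=(-16)-21=-37
ADD R7, 18 → R7=21+18=39
SUB R6, 3 → R6=38-3=35
SUB R6, R5 → R6=35-(-37)=72
SUB R5, R7 → R5=(-37)-39=-76
ADD R5, 10 → R5=(-76)+10=-66
After step 11: R5 = -66.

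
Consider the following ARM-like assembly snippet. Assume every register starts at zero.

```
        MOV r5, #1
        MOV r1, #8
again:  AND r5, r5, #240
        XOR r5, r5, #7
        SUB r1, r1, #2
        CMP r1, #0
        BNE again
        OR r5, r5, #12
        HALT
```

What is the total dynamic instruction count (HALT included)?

r5=1
r1=8
r5=1&240=0
r5=0^7=7
r1=8-2=6
CMP r1, #0  (cmp 6,0)
BNE again: taken
r5=7&240=0
r5=0^7=7
r1=6-2=4
CMP r1, #0  (cmp 4,0)
BNE again: taken
r5=7&240=0
r5=0^7=7
r1=4-2=2
CMP r1, #0  (cmp 2,0)
BNE again: taken
r5=7&240=0
r5=0^7=7
r1=2-2=0
CMP r1, #0  (cmp 0,0)
BNE again: not taken
r5=7|12=15
halt.
Total executed instructions: 24.

24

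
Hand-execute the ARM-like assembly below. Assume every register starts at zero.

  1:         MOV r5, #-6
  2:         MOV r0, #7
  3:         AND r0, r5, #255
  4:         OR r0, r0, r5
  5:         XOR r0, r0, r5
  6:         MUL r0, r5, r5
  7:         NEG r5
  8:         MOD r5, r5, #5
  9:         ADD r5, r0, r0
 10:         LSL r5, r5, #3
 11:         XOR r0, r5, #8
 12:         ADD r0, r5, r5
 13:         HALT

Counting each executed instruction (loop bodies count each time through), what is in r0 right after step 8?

MOV r5, #-6 → r5=-6
MOV r0, #7 → r0=7
AND r0, r5, #255 → r0=(-6)&255=250
OR r0, r0, r5 → r0=250|(-6)=-6
XOR r0, r0, r5 → r0=(-6)^(-6)=0
MUL r0, r5, r5 → r0=(-6)*(-6)=36
NEG r5 → r5=-(-6)=6
MOD r5, r5, #5 → r5=6%5=1
After step 8: r0 = 36.

36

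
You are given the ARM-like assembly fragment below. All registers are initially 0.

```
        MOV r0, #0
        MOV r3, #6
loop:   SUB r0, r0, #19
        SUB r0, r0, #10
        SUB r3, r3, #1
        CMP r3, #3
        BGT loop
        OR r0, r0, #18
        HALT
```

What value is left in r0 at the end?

MOV r0, #0 → r0=0
MOV r3, #6 → r3=6
SUB r0, r0, #19 → r0=0-19=-19
SUB r0, r0, #10 → r0=(-19)-10=-29
SUB r3, r3, #1 → r3=6-1=5
CMP r3, #3  (cmp 5,3)
BGT loop: taken
SUB r0, r0, #19 → r0=(-29)-19=-48
SUB r0, r0, #10 → r0=(-48)-10=-58
SUB r3, r3, #1 → r3=5-1=4
CMP r3, #3  (cmp 4,3)
BGT loop: taken
SUB r0, r0, #19 → r0=(-58)-19=-77
SUB r0, r0, #10 → r0=(-77)-10=-87
SUB r3, r3, #1 → r3=4-1=3
CMP r3, #3  (cmp 3,3)
BGT loop: not taken
OR r0, r0, #18 → r0=(-87)|18=-69
halt.

-69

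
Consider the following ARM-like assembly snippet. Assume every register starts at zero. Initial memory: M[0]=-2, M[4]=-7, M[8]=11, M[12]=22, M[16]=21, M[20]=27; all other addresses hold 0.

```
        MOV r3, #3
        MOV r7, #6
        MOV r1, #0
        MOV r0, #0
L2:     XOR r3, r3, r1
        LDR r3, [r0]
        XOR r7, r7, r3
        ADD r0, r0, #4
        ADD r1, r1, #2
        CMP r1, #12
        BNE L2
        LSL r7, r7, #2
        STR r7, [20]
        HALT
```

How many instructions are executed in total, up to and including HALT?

49

MOV r3, #3 → r3=3
MOV r7, #6 → r7=6
MOV r1, #0 → r1=0
MOV r0, #0 → r0=0
XOR r3, r3, r1 → r3=3^0=3
LDR r3, [r0] → r3=M[0]=-2
XOR r7, r7, r3 → r7=6^(-2)=-8
ADD r0, r0, #4 → r0=0+4=4
ADD r1, r1, #2 → r1=0+2=2
CMP r1, #12  (cmp 2,12)
BNE L2: taken
XOR r3, r3, r1 → r3=(-2)^2=-4
LDR r3, [r0] → r3=M[4]=-7
XOR r7, r7, r3 → r7=(-8)^(-7)=1
ADD r0, r0, #4 → r0=4+4=8
ADD r1, r1, #2 → r1=2+2=4
CMP r1, #12  (cmp 4,12)
BNE L2: taken
XOR r3, r3, r1 → r3=(-7)^4=-3
LDR r3, [r0] → r3=M[8]=11
XOR r7, r7, r3 → r7=1^11=10
ADD r0, r0, #4 → r0=8+4=12
ADD r1, r1, #2 → r1=4+2=6
CMP r1, #12  (cmp 6,12)
BNE L2: taken
XOR r3, r3, r1 → r3=11^6=13
LDR r3, [r0] → r3=M[12]=22
XOR r7, r7, r3 → r7=10^22=28
ADD r0, r0, #4 → r0=12+4=16
ADD r1, r1, #2 → r1=6+2=8
CMP r1, #12  (cmp 8,12)
BNE L2: taken
XOR r3, r3, r1 → r3=22^8=30
LDR r3, [r0] → r3=M[16]=21
XOR r7, r7, r3 → r7=28^21=9
ADD r0, r0, #4 → r0=16+4=20
ADD r1, r1, #2 → r1=8+2=10
CMP r1, #12  (cmp 10,12)
BNE L2: taken
XOR r3, r3, r1 → r3=21^10=31
LDR r3, [r0] → r3=M[20]=27
XOR r7, r7, r3 → r7=9^27=18
ADD r0, r0, #4 → r0=20+4=24
ADD r1, r1, #2 → r1=10+2=12
CMP r1, #12  (cmp 12,12)
BNE L2: not taken
LSL r7, r7, #2 → r7=18<<2=72
STR r7, [20] → M[20]=72
halt.
Total executed instructions: 49.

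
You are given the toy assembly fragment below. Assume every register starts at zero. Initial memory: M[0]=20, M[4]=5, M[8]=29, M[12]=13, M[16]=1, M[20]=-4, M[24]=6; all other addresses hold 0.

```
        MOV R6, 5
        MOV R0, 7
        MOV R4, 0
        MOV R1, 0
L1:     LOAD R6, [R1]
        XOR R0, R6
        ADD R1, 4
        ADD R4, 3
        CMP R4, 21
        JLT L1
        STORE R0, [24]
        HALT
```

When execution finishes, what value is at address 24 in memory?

R6=5
R0=7
R4=0
R1=0
R6=M[0]=20
R0=7^20=19
R1=0+4=4
R4=0+3=3
CMP R4, 21  (cmp 3,21)
JLT L1: taken
R6=M[4]=5
R0=19^5=22
R1=4+4=8
R4=3+3=6
CMP R4, 21  (cmp 6,21)
JLT L1: taken
R6=M[8]=29
R0=22^29=11
R1=8+4=12
R4=6+3=9
CMP R4, 21  (cmp 9,21)
JLT L1: taken
R6=M[12]=13
R0=11^13=6
R1=12+4=16
R4=9+3=12
CMP R4, 21  (cmp 12,21)
JLT L1: taken
R6=M[16]=1
R0=6^1=7
R1=16+4=20
R4=12+3=15
CMP R4, 21  (cmp 15,21)
JLT L1: taken
R6=M[20]=-4
R0=7^(-4)=-5
R1=20+4=24
R4=15+3=18
CMP R4, 21  (cmp 18,21)
JLT L1: taken
R6=M[24]=6
R0=(-5)^6=-3
R1=24+4=28
R4=18+3=21
CMP R4, 21  (cmp 21,21)
JLT L1: not taken
STORE R0, [24] → M[24]=-3
halt.

-3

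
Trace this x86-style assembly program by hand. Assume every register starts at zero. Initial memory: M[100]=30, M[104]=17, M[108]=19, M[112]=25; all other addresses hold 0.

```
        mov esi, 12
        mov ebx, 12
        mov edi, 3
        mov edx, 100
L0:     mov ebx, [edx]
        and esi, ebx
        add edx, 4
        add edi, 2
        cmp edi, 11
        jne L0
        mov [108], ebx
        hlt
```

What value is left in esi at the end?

after mov esi, 12: esi=12
after mov ebx, 12: ebx=12
after mov edi, 3: edi=3
after mov edx, 100: edx=100
after mov ebx, [edx]: ebx=M[100]=30
after and esi, ebx: esi=12&30=12
after add edx, 4: edx=100+4=104
after add edi, 2: edi=3+2=5
cmp edi, 11  (cmp 5,11)
jne L0: taken
after mov ebx, [edx]: ebx=M[104]=17
after and esi, ebx: esi=12&17=0
after add edx, 4: edx=104+4=108
after add edi, 2: edi=5+2=7
cmp edi, 11  (cmp 7,11)
jne L0: taken
after mov ebx, [edx]: ebx=M[108]=19
after and esi, ebx: esi=0&19=0
after add edx, 4: edx=108+4=112
after add edi, 2: edi=7+2=9
cmp edi, 11  (cmp 9,11)
jne L0: taken
after mov ebx, [edx]: ebx=M[112]=25
after and esi, ebx: esi=0&25=0
after add edx, 4: edx=112+4=116
after add edi, 2: edi=9+2=11
cmp edi, 11  (cmp 11,11)
jne L0: not taken
mov [108], ebx → M[108]=25
halt.

0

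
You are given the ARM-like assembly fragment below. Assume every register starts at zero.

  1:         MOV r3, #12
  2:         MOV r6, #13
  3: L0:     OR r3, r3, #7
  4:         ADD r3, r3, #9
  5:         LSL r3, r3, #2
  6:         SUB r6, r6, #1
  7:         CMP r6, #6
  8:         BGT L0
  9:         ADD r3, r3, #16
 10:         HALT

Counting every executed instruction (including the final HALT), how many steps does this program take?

MOV r3, #12 → r3=12
MOV r6, #13 → r6=13
OR r3, r3, #7 → r3=12|7=15
ADD r3, r3, #9 → r3=15+9=24
LSL r3, r3, #2 → r3=24<<2=96
SUB r6, r6, #1 → r6=13-1=12
CMP r6, #6  (cmp 12,6)
BGT L0: taken
OR r3, r3, #7 → r3=96|7=103
ADD r3, r3, #9 → r3=103+9=112
LSL r3, r3, #2 → r3=112<<2=448
SUB r6, r6, #1 → r6=12-1=11
CMP r6, #6  (cmp 11,6)
BGT L0: taken
OR r3, r3, #7 → r3=448|7=455
ADD r3, r3, #9 → r3=455+9=464
LSL r3, r3, #2 → r3=464<<2=1856
SUB r6, r6, #1 → r6=11-1=10
CMP r6, #6  (cmp 10,6)
BGT L0: taken
OR r3, r3, #7 → r3=1856|7=1863
ADD r3, r3, #9 → r3=1863+9=1872
LSL r3, r3, #2 → r3=1872<<2=7488
SUB r6, r6, #1 → r6=10-1=9
CMP r6, #6  (cmp 9,6)
BGT L0: taken
OR r3, r3, #7 → r3=7488|7=7495
ADD r3, r3, #9 → r3=7495+9=7504
LSL r3, r3, #2 → r3=7504<<2=30016
SUB r6, r6, #1 → r6=9-1=8
CMP r6, #6  (cmp 8,6)
BGT L0: taken
OR r3, r3, #7 → r3=30016|7=30023
ADD r3, r3, #9 → r3=30023+9=30032
LSL r3, r3, #2 → r3=30032<<2=120128
SUB r6, r6, #1 → r6=8-1=7
CMP r6, #6  (cmp 7,6)
BGT L0: taken
OR r3, r3, #7 → r3=120128|7=120135
ADD r3, r3, #9 → r3=120135+9=120144
LSL r3, r3, #2 → r3=120144<<2=480576
SUB r6, r6, #1 → r6=7-1=6
CMP r6, #6  (cmp 6,6)
BGT L0: not taken
ADD r3, r3, #16 → r3=480576+16=480592
halt.
Total executed instructions: 46.

46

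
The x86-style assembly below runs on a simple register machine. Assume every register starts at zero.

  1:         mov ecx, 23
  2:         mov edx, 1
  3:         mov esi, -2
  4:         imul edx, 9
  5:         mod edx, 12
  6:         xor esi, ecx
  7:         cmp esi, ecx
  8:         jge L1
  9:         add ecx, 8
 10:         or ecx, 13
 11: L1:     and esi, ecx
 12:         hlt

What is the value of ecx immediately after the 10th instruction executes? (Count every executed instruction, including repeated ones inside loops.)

31

ecx=23
edx=1
esi=-2
edx=1*9=9
edx=9%12=9
esi=(-2)^23=-23
cmp esi, ecx  (cmp -23,23)
jge L1: not taken
ecx=23+8=31
ecx=31|13=31
After step 10: ecx = 31.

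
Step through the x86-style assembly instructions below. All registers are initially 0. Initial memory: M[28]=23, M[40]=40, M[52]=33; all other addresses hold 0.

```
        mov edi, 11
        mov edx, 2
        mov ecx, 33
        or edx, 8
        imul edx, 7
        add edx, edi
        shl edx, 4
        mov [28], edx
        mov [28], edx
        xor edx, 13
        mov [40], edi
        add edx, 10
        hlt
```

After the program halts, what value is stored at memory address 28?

1296

edi=11
edx=2
ecx=33
edx=2|8=10
edx=10*7=70
edx=70+11=81
edx=81<<4=1296
mov [28], edx → M[28]=1296
mov [28], edx → M[28]=1296
edx=1296^13=1309
mov [40], edi → M[40]=11
edx=1309+10=1319
halt.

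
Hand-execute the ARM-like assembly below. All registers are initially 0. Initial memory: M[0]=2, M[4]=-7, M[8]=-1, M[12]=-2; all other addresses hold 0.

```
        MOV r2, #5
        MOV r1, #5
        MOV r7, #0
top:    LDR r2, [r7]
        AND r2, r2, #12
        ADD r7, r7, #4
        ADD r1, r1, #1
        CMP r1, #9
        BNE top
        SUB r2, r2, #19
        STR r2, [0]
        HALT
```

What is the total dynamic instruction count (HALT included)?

MOV r2, #5 → r2=5
MOV r1, #5 → r1=5
MOV r7, #0 → r7=0
LDR r2, [r7] → r2=M[0]=2
AND r2, r2, #12 → r2=2&12=0
ADD r7, r7, #4 → r7=0+4=4
ADD r1, r1, #1 → r1=5+1=6
CMP r1, #9  (cmp 6,9)
BNE top: taken
LDR r2, [r7] → r2=M[4]=-7
AND r2, r2, #12 → r2=(-7)&12=8
ADD r7, r7, #4 → r7=4+4=8
ADD r1, r1, #1 → r1=6+1=7
CMP r1, #9  (cmp 7,9)
BNE top: taken
LDR r2, [r7] → r2=M[8]=-1
AND r2, r2, #12 → r2=(-1)&12=12
ADD r7, r7, #4 → r7=8+4=12
ADD r1, r1, #1 → r1=7+1=8
CMP r1, #9  (cmp 8,9)
BNE top: taken
LDR r2, [r7] → r2=M[12]=-2
AND r2, r2, #12 → r2=(-2)&12=12
ADD r7, r7, #4 → r7=12+4=16
ADD r1, r1, #1 → r1=8+1=9
CMP r1, #9  (cmp 9,9)
BNE top: not taken
SUB r2, r2, #19 → r2=12-19=-7
STR r2, [0] → M[0]=-7
halt.
Total executed instructions: 30.

30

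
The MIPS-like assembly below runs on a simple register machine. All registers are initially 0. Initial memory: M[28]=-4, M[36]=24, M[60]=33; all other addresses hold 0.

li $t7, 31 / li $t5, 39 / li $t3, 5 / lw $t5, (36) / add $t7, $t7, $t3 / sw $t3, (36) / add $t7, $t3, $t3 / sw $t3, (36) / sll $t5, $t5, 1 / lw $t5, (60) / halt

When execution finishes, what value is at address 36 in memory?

$t7=31
$t5=39
$t3=5
$t5=M[36]=24
$t7=31+5=36
sw $t3, (36) → M[36]=5
$t7=5+5=10
sw $t3, (36) → M[36]=5
$t5=24<<1=48
$t5=M[60]=33
halt.

5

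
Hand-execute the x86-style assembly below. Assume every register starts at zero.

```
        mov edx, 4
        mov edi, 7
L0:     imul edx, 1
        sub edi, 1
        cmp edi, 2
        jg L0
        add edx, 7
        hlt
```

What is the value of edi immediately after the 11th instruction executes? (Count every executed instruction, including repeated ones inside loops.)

edx=4
edi=7
edx=4*1=4
edi=7-1=6
cmp edi, 2  (cmp 6,2)
jg L0: taken
edx=4*1=4
edi=6-1=5
cmp edi, 2  (cmp 5,2)
jg L0: taken
edx=4*1=4
After step 11: edi = 5.

5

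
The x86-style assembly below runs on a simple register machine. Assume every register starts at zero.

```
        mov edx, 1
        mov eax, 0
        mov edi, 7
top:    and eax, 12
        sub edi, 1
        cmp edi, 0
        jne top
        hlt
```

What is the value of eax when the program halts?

0

mov edx, 1 → edx=1
mov eax, 0 → eax=0
mov edi, 7 → edi=7
and eax, 12 → eax=0&12=0
sub edi, 1 → edi=7-1=6
cmp edi, 0  (cmp 6,0)
jne top: taken
and eax, 12 → eax=0&12=0
sub edi, 1 → edi=6-1=5
cmp edi, 0  (cmp 5,0)
jne top: taken
and eax, 12 → eax=0&12=0
sub edi, 1 → edi=5-1=4
cmp edi, 0  (cmp 4,0)
jne top: taken
and eax, 12 → eax=0&12=0
sub edi, 1 → edi=4-1=3
cmp edi, 0  (cmp 3,0)
jne top: taken
and eax, 12 → eax=0&12=0
sub edi, 1 → edi=3-1=2
cmp edi, 0  (cmp 2,0)
jne top: taken
and eax, 12 → eax=0&12=0
sub edi, 1 → edi=2-1=1
cmp edi, 0  (cmp 1,0)
jne top: taken
and eax, 12 → eax=0&12=0
sub edi, 1 → edi=1-1=0
cmp edi, 0  (cmp 0,0)
jne top: not taken
halt.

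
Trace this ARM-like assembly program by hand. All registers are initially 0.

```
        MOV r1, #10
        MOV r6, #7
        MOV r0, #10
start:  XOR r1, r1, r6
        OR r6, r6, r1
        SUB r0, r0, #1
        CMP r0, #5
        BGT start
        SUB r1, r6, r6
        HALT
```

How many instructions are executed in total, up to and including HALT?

30

MOV r1, #10 → r1=10
MOV r6, #7 → r6=7
MOV r0, #10 → r0=10
XOR r1, r1, r6 → r1=10^7=13
OR r6, r6, r1 → r6=7|13=15
SUB r0, r0, #1 → r0=10-1=9
CMP r0, #5  (cmp 9,5)
BGT start: taken
XOR r1, r1, r6 → r1=13^15=2
OR r6, r6, r1 → r6=15|2=15
SUB r0, r0, #1 → r0=9-1=8
CMP r0, #5  (cmp 8,5)
BGT start: taken
XOR r1, r1, r6 → r1=2^15=13
OR r6, r6, r1 → r6=15|13=15
SUB r0, r0, #1 → r0=8-1=7
CMP r0, #5  (cmp 7,5)
BGT start: taken
XOR r1, r1, r6 → r1=13^15=2
OR r6, r6, r1 → r6=15|2=15
SUB r0, r0, #1 → r0=7-1=6
CMP r0, #5  (cmp 6,5)
BGT start: taken
XOR r1, r1, r6 → r1=2^15=13
OR r6, r6, r1 → r6=15|13=15
SUB r0, r0, #1 → r0=6-1=5
CMP r0, #5  (cmp 5,5)
BGT start: not taken
SUB r1, r6, r6 → r1=15-15=0
halt.
Total executed instructions: 30.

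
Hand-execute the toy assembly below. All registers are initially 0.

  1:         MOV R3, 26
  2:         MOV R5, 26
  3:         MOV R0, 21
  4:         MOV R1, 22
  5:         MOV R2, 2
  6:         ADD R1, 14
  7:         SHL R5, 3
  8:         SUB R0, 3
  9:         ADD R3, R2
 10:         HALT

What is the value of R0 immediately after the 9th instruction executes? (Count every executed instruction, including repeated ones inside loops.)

18

MOV R3, 26 → R3=26
MOV R5, 26 → R5=26
MOV R0, 21 → R0=21
MOV R1, 22 → R1=22
MOV R2, 2 → R2=2
ADD R1, 14 → R1=22+14=36
SHL R5, 3 → R5=26<<3=208
SUB R0, 3 → R0=21-3=18
ADD R3, R2 → R3=26+2=28
After step 9: R0 = 18.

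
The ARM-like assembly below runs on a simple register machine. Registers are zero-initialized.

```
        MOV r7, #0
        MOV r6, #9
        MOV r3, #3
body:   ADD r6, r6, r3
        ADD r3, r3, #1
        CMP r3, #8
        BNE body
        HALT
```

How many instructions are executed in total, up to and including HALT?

24

after MOV r7, #0: r7=0
after MOV r6, #9: r6=9
after MOV r3, #3: r3=3
after ADD r6, r6, r3: r6=9+3=12
after ADD r3, r3, #1: r3=3+1=4
CMP r3, #8  (cmp 4,8)
BNE body: taken
after ADD r6, r6, r3: r6=12+4=16
after ADD r3, r3, #1: r3=4+1=5
CMP r3, #8  (cmp 5,8)
BNE body: taken
after ADD r6, r6, r3: r6=16+5=21
after ADD r3, r3, #1: r3=5+1=6
CMP r3, #8  (cmp 6,8)
BNE body: taken
after ADD r6, r6, r3: r6=21+6=27
after ADD r3, r3, #1: r3=6+1=7
CMP r3, #8  (cmp 7,8)
BNE body: taken
after ADD r6, r6, r3: r6=27+7=34
after ADD r3, r3, #1: r3=7+1=8
CMP r3, #8  (cmp 8,8)
BNE body: not taken
halt.
Total executed instructions: 24.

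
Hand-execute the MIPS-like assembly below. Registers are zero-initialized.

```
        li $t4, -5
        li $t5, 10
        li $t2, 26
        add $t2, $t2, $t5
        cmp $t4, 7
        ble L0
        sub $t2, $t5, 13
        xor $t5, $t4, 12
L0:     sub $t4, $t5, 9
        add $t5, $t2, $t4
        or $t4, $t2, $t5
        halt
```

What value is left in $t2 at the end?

li $t4, -5 → $t4=-5
li $t5, 10 → $t5=10
li $t2, 26 → $t2=26
add $t2, $t2, $t5 → $t2=26+10=36
cmp $t4, 7  (cmp -5,7)
ble L0: taken
sub $t4, $t5, 9 → $t4=10-9=1
add $t5, $t2, $t4 → $t5=36+1=37
or $t4, $t2, $t5 → $t4=36|37=37
halt.

36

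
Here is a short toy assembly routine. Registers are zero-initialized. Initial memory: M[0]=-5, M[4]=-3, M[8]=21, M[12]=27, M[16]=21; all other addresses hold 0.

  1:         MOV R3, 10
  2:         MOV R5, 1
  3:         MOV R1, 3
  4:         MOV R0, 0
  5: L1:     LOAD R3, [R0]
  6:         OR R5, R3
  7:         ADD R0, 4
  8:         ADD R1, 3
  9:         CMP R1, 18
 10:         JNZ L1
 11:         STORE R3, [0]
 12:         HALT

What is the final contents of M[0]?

21

after MOV R3, 10: R3=10
after MOV R5, 1: R5=1
after MOV R1, 3: R1=3
after MOV R0, 0: R0=0
after LOAD R3, [R0]: R3=M[0]=-5
after OR R5, R3: R5=1|(-5)=-5
after ADD R0, 4: R0=0+4=4
after ADD R1, 3: R1=3+3=6
CMP R1, 18  (cmp 6,18)
JNZ L1: taken
after LOAD R3, [R0]: R3=M[4]=-3
after OR R5, R3: R5=(-5)|(-3)=-1
after ADD R0, 4: R0=4+4=8
after ADD R1, 3: R1=6+3=9
CMP R1, 18  (cmp 9,18)
JNZ L1: taken
after LOAD R3, [R0]: R3=M[8]=21
after OR R5, R3: R5=(-1)|21=-1
after ADD R0, 4: R0=8+4=12
after ADD R1, 3: R1=9+3=12
CMP R1, 18  (cmp 12,18)
JNZ L1: taken
after LOAD R3, [R0]: R3=M[12]=27
after OR R5, R3: R5=(-1)|27=-1
after ADD R0, 4: R0=12+4=16
after ADD R1, 3: R1=12+3=15
CMP R1, 18  (cmp 15,18)
JNZ L1: taken
after LOAD R3, [R0]: R3=M[16]=21
after OR R5, R3: R5=(-1)|21=-1
after ADD R0, 4: R0=16+4=20
after ADD R1, 3: R1=15+3=18
CMP R1, 18  (cmp 18,18)
JNZ L1: not taken
STORE R3, [0] → M[0]=21
halt.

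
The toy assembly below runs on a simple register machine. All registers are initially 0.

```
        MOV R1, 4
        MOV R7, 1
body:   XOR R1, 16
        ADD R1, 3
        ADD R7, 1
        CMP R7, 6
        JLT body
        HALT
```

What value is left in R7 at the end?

after MOV R1, 4: R1=4
after MOV R7, 1: R7=1
after XOR R1, 16: R1=4^16=20
after ADD R1, 3: R1=20+3=23
after ADD R7, 1: R7=1+1=2
CMP R7, 6  (cmp 2,6)
JLT body: taken
after XOR R1, 16: R1=23^16=7
after ADD R1, 3: R1=7+3=10
after ADD R7, 1: R7=2+1=3
CMP R7, 6  (cmp 3,6)
JLT body: taken
after XOR R1, 16: R1=10^16=26
after ADD R1, 3: R1=26+3=29
after ADD R7, 1: R7=3+1=4
CMP R7, 6  (cmp 4,6)
JLT body: taken
after XOR R1, 16: R1=29^16=13
after ADD R1, 3: R1=13+3=16
after ADD R7, 1: R7=4+1=5
CMP R7, 6  (cmp 5,6)
JLT body: taken
after XOR R1, 16: R1=16^16=0
after ADD R1, 3: R1=0+3=3
after ADD R7, 1: R7=5+1=6
CMP R7, 6  (cmp 6,6)
JLT body: not taken
halt.

6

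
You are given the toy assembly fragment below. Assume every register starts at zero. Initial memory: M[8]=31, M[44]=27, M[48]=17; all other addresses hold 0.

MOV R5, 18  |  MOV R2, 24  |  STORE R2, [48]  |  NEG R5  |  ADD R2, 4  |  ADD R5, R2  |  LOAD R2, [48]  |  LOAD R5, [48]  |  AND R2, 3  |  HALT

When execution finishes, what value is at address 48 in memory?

24

R5=18
R2=24
STORE R2, [48] → M[48]=24
R5=-(18)=-18
R2=24+4=28
R5=(-18)+28=10
R2=M[48]=24
R5=M[48]=24
R2=24&3=0
halt.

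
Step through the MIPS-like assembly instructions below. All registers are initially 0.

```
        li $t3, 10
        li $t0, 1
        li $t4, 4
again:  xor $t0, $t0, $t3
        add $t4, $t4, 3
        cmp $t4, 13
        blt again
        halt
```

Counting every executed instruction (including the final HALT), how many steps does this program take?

$t3=10
$t0=1
$t4=4
$t0=1^10=11
$t4=4+3=7
cmp $t4, 13  (cmp 7,13)
blt again: taken
$t0=11^10=1
$t4=7+3=10
cmp $t4, 13  (cmp 10,13)
blt again: taken
$t0=1^10=11
$t4=10+3=13
cmp $t4, 13  (cmp 13,13)
blt again: not taken
halt.
Total executed instructions: 16.

16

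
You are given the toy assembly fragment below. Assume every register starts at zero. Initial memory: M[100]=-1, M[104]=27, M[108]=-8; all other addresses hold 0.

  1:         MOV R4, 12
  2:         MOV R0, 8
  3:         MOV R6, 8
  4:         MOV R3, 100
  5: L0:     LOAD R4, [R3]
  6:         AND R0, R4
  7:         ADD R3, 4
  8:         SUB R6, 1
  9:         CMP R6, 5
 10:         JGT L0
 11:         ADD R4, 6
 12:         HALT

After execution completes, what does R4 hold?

MOV R4, 12 → R4=12
MOV R0, 8 → R0=8
MOV R6, 8 → R6=8
MOV R3, 100 → R3=100
LOAD R4, [R3] → R4=M[100]=-1
AND R0, R4 → R0=8&(-1)=8
ADD R3, 4 → R3=100+4=104
SUB R6, 1 → R6=8-1=7
CMP R6, 5  (cmp 7,5)
JGT L0: taken
LOAD R4, [R3] → R4=M[104]=27
AND R0, R4 → R0=8&27=8
ADD R3, 4 → R3=104+4=108
SUB R6, 1 → R6=7-1=6
CMP R6, 5  (cmp 6,5)
JGT L0: taken
LOAD R4, [R3] → R4=M[108]=-8
AND R0, R4 → R0=8&(-8)=8
ADD R3, 4 → R3=108+4=112
SUB R6, 1 → R6=6-1=5
CMP R6, 5  (cmp 5,5)
JGT L0: not taken
ADD R4, 6 → R4=(-8)+6=-2
halt.

-2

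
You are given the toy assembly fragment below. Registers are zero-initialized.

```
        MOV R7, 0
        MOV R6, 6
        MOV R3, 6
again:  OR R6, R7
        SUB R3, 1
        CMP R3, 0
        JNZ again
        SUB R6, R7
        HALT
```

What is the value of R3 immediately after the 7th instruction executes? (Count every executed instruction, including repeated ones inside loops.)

5

after MOV R7, 0: R7=0
after MOV R6, 6: R6=6
after MOV R3, 6: R3=6
after OR R6, R7: R6=6|0=6
after SUB R3, 1: R3=6-1=5
CMP R3, 0  (cmp 5,0)
JNZ again: taken
After step 7: R3 = 5.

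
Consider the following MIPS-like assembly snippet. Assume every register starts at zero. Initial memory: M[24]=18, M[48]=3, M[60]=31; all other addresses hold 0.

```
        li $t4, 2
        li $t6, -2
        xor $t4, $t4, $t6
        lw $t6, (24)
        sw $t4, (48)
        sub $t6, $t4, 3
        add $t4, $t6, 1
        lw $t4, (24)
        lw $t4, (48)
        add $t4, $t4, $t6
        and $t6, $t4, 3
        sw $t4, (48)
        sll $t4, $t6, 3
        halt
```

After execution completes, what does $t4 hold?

8

li $t4, 2 → $t4=2
li $t6, -2 → $t6=-2
xor $t4, $t4, $t6 → $t4=2^(-2)=-4
lw $t6, (24) → $t6=M[24]=18
sw $t4, (48) → M[48]=-4
sub $t6, $t4, 3 → $t6=(-4)-3=-7
add $t4, $t6, 1 → $t4=(-7)+1=-6
lw $t4, (24) → $t4=M[24]=18
lw $t4, (48) → $t4=M[48]=-4
add $t4, $t4, $t6 → $t4=(-4)+(-7)=-11
and $t6, $t4, 3 → $t6=(-11)&3=1
sw $t4, (48) → M[48]=-11
sll $t4, $t6, 3 → $t4=1<<3=8
halt.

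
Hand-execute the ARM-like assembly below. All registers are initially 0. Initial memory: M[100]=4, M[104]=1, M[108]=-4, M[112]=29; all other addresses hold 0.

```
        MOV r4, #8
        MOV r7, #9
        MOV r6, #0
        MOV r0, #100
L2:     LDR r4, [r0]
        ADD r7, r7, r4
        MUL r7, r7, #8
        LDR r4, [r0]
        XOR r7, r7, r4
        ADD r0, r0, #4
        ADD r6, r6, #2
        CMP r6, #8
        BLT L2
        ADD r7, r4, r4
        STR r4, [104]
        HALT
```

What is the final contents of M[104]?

29

after MOV r4, #8: r4=8
after MOV r7, #9: r7=9
after MOV r6, #0: r6=0
after MOV r0, #100: r0=100
after LDR r4, [r0]: r4=M[100]=4
after ADD r7, r7, r4: r7=9+4=13
after MUL r7, r7, #8: r7=13*8=104
after LDR r4, [r0]: r4=M[100]=4
after XOR r7, r7, r4: r7=104^4=108
after ADD r0, r0, #4: r0=100+4=104
after ADD r6, r6, #2: r6=0+2=2
CMP r6, #8  (cmp 2,8)
BLT L2: taken
after LDR r4, [r0]: r4=M[104]=1
after ADD r7, r7, r4: r7=108+1=109
after MUL r7, r7, #8: r7=109*8=872
after LDR r4, [r0]: r4=M[104]=1
after XOR r7, r7, r4: r7=872^1=873
after ADD r0, r0, #4: r0=104+4=108
after ADD r6, r6, #2: r6=2+2=4
CMP r6, #8  (cmp 4,8)
BLT L2: taken
after LDR r4, [r0]: r4=M[108]=-4
after ADD r7, r7, r4: r7=873+(-4)=869
after MUL r7, r7, #8: r7=869*8=6952
after LDR r4, [r0]: r4=M[108]=-4
after XOR r7, r7, r4: r7=6952^(-4)=-6956
after ADD r0, r0, #4: r0=108+4=112
after ADD r6, r6, #2: r6=4+2=6
CMP r6, #8  (cmp 6,8)
BLT L2: taken
after LDR r4, [r0]: r4=M[112]=29
after ADD r7, r7, r4: r7=(-6956)+29=-6927
after MUL r7, r7, #8: r7=(-6927)*8=-55416
after LDR r4, [r0]: r4=M[112]=29
after XOR r7, r7, r4: r7=(-55416)^29=-55403
after ADD r0, r0, #4: r0=112+4=116
after ADD r6, r6, #2: r6=6+2=8
CMP r6, #8  (cmp 8,8)
BLT L2: not taken
after ADD r7, r4, r4: r7=29+29=58
STR r4, [104] → M[104]=29
halt.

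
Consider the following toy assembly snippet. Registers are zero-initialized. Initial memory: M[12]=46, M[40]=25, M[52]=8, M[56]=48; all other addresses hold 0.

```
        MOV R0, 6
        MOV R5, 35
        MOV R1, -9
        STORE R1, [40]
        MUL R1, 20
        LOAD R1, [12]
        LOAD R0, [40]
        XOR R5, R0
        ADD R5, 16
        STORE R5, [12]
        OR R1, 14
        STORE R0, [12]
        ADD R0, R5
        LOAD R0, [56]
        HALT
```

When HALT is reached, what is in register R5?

MOV R0, 6 → R0=6
MOV R5, 35 → R5=35
MOV R1, -9 → R1=-9
STORE R1, [40] → M[40]=-9
MUL R1, 20 → R1=(-9)*20=-180
LOAD R1, [12] → R1=M[12]=46
LOAD R0, [40] → R0=M[40]=-9
XOR R5, R0 → R5=35^(-9)=-44
ADD R5, 16 → R5=(-44)+16=-28
STORE R5, [12] → M[12]=-28
OR R1, 14 → R1=46|14=46
STORE R0, [12] → M[12]=-9
ADD R0, R5 → R0=(-9)+(-28)=-37
LOAD R0, [56] → R0=M[56]=48
halt.

-28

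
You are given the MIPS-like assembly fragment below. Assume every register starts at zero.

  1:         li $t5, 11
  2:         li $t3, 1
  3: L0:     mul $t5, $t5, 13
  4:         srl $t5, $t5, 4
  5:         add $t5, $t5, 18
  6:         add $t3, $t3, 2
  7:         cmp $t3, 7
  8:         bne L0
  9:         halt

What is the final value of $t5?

after li $t5, 11: $t5=11
after li $t3, 1: $t3=1
after mul $t5, $t5, 13: $t5=11*13=143
after srl $t5, $t5, 4: $t5=143>>4=8
after add $t5, $t5, 18: $t5=8+18=26
after add $t3, $t3, 2: $t3=1+2=3
cmp $t3, 7  (cmp 3,7)
bne L0: taken
after mul $t5, $t5, 13: $t5=26*13=338
after srl $t5, $t5, 4: $t5=338>>4=21
after add $t5, $t5, 18: $t5=21+18=39
after add $t3, $t3, 2: $t3=3+2=5
cmp $t3, 7  (cmp 5,7)
bne L0: taken
after mul $t5, $t5, 13: $t5=39*13=507
after srl $t5, $t5, 4: $t5=507>>4=31
after add $t5, $t5, 18: $t5=31+18=49
after add $t3, $t3, 2: $t3=5+2=7
cmp $t3, 7  (cmp 7,7)
bne L0: not taken
halt.

49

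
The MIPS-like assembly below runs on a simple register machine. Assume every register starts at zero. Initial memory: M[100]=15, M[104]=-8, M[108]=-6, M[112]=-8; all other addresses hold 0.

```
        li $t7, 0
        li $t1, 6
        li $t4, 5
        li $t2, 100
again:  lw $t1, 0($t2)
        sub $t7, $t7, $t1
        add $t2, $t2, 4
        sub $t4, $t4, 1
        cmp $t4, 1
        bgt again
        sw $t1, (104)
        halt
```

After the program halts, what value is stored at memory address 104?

-8

$t7=0
$t1=6
$t4=5
$t2=100
$t1=M[100]=15
$t7=0-15=-15
$t2=100+4=104
$t4=5-1=4
cmp $t4, 1  (cmp 4,1)
bgt again: taken
$t1=M[104]=-8
$t7=(-15)-(-8)=-7
$t2=104+4=108
$t4=4-1=3
cmp $t4, 1  (cmp 3,1)
bgt again: taken
$t1=M[108]=-6
$t7=(-7)-(-6)=-1
$t2=108+4=112
$t4=3-1=2
cmp $t4, 1  (cmp 2,1)
bgt again: taken
$t1=M[112]=-8
$t7=(-1)-(-8)=7
$t2=112+4=116
$t4=2-1=1
cmp $t4, 1  (cmp 1,1)
bgt again: not taken
sw $t1, (104) → M[104]=-8
halt.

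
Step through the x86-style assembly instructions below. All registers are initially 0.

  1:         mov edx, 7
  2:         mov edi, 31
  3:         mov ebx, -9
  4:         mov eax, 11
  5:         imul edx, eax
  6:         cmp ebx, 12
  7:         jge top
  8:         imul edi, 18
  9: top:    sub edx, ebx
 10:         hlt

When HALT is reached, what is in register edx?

mov edx, 7 → edx=7
mov edi, 31 → edi=31
mov ebx, -9 → ebx=-9
mov eax, 11 → eax=11
imul edx, eax → edx=7*11=77
cmp ebx, 12  (cmp -9,12)
jge top: not taken
imul edi, 18 → edi=31*18=558
sub edx, ebx → edx=77-(-9)=86
halt.

86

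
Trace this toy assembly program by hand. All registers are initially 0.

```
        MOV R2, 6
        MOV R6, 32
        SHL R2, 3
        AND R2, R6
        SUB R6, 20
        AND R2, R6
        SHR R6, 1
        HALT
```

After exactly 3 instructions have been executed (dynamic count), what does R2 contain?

MOV R2, 6 → R2=6
MOV R6, 32 → R6=32
SHL R2, 3 → R2=6<<3=48
After step 3: R2 = 48.

48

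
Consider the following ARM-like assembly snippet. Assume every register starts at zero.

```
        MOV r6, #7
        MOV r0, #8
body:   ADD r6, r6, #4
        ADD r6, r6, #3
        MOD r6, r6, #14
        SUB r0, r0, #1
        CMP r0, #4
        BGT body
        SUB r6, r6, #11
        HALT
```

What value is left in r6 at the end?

-4

MOV r6, #7 → r6=7
MOV r0, #8 → r0=8
ADD r6, r6, #4 → r6=7+4=11
ADD r6, r6, #3 → r6=11+3=14
MOD r6, r6, #14 → r6=14%14=0
SUB r0, r0, #1 → r0=8-1=7
CMP r0, #4  (cmp 7,4)
BGT body: taken
ADD r6, r6, #4 → r6=0+4=4
ADD r6, r6, #3 → r6=4+3=7
MOD r6, r6, #14 → r6=7%14=7
SUB r0, r0, #1 → r0=7-1=6
CMP r0, #4  (cmp 6,4)
BGT body: taken
ADD r6, r6, #4 → r6=7+4=11
ADD r6, r6, #3 → r6=11+3=14
MOD r6, r6, #14 → r6=14%14=0
SUB r0, r0, #1 → r0=6-1=5
CMP r0, #4  (cmp 5,4)
BGT body: taken
ADD r6, r6, #4 → r6=0+4=4
ADD r6, r6, #3 → r6=4+3=7
MOD r6, r6, #14 → r6=7%14=7
SUB r0, r0, #1 → r0=5-1=4
CMP r0, #4  (cmp 4,4)
BGT body: not taken
SUB r6, r6, #11 → r6=7-11=-4
halt.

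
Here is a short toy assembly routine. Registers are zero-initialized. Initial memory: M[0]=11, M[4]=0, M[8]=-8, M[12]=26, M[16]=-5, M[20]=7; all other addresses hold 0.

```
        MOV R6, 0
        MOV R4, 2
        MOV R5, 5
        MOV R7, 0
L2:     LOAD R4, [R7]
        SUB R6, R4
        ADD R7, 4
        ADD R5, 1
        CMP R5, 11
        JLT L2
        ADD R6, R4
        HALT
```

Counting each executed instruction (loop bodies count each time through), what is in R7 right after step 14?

MOV R6, 0 → R6=0
MOV R4, 2 → R4=2
MOV R5, 5 → R5=5
MOV R7, 0 → R7=0
LOAD R4, [R7] → R4=M[0]=11
SUB R6, R4 → R6=0-11=-11
ADD R7, 4 → R7=0+4=4
ADD R5, 1 → R5=5+1=6
CMP R5, 11  (cmp 6,11)
JLT L2: taken
LOAD R4, [R7] → R4=M[4]=0
SUB R6, R4 → R6=(-11)-0=-11
ADD R7, 4 → R7=4+4=8
ADD R5, 1 → R5=6+1=7
After step 14: R7 = 8.

8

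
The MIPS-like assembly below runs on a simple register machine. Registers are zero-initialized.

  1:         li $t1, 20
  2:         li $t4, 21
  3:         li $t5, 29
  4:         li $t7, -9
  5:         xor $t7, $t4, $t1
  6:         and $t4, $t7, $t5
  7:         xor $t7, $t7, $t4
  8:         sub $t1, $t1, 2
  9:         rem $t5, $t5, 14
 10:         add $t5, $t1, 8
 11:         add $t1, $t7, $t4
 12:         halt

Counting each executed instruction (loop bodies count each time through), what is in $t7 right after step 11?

li $t1, 20 → $t1=20
li $t4, 21 → $t4=21
li $t5, 29 → $t5=29
li $t7, -9 → $t7=-9
xor $t7, $t4, $t1 → $t7=21^20=1
and $t4, $t7, $t5 → $t4=1&29=1
xor $t7, $t7, $t4 → $t7=1^1=0
sub $t1, $t1, 2 → $t1=20-2=18
rem $t5, $t5, 14 → $t5=29%14=1
add $t5, $t1, 8 → $t5=18+8=26
add $t1, $t7, $t4 → $t1=0+1=1
After step 11: $t7 = 0.

0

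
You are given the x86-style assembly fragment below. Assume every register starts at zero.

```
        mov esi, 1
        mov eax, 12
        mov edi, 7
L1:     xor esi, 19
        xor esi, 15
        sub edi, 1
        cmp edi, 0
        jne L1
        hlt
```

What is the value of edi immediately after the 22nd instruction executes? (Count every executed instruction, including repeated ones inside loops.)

esi=1
eax=12
edi=7
esi=1^19=18
esi=18^15=29
edi=7-1=6
cmp edi, 0  (cmp 6,0)
jne L1: taken
esi=29^19=14
esi=14^15=1
edi=6-1=5
cmp edi, 0  (cmp 5,0)
jne L1: taken
esi=1^19=18
esi=18^15=29
edi=5-1=4
cmp edi, 0  (cmp 4,0)
jne L1: taken
esi=29^19=14
esi=14^15=1
edi=4-1=3
cmp edi, 0  (cmp 3,0)
After step 22: edi = 3.

3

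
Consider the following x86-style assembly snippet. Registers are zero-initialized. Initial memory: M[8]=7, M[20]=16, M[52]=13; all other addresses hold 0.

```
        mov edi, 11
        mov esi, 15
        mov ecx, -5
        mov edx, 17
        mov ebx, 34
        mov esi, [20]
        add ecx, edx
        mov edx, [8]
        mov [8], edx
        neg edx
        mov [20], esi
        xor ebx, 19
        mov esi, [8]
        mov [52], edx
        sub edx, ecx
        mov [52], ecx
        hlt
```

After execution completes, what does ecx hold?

edi=11
esi=15
ecx=-5
edx=17
ebx=34
esi=M[20]=16
ecx=(-5)+17=12
edx=M[8]=7
mov [8], edx → M[8]=7
edx=-(7)=-7
mov [20], esi → M[20]=16
ebx=34^19=49
esi=M[8]=7
mov [52], edx → M[52]=-7
edx=(-7)-12=-19
mov [52], ecx → M[52]=12
halt.

12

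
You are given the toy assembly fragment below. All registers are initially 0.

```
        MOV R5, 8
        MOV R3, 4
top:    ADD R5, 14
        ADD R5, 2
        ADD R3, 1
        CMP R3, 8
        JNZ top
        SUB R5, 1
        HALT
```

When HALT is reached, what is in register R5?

71

MOV R5, 8 → R5=8
MOV R3, 4 → R3=4
ADD R5, 14 → R5=8+14=22
ADD R5, 2 → R5=22+2=24
ADD R3, 1 → R3=4+1=5
CMP R3, 8  (cmp 5,8)
JNZ top: taken
ADD R5, 14 → R5=24+14=38
ADD R5, 2 → R5=38+2=40
ADD R3, 1 → R3=5+1=6
CMP R3, 8  (cmp 6,8)
JNZ top: taken
ADD R5, 14 → R5=40+14=54
ADD R5, 2 → R5=54+2=56
ADD R3, 1 → R3=6+1=7
CMP R3, 8  (cmp 7,8)
JNZ top: taken
ADD R5, 14 → R5=56+14=70
ADD R5, 2 → R5=70+2=72
ADD R3, 1 → R3=7+1=8
CMP R3, 8  (cmp 8,8)
JNZ top: not taken
SUB R5, 1 → R5=72-1=71
halt.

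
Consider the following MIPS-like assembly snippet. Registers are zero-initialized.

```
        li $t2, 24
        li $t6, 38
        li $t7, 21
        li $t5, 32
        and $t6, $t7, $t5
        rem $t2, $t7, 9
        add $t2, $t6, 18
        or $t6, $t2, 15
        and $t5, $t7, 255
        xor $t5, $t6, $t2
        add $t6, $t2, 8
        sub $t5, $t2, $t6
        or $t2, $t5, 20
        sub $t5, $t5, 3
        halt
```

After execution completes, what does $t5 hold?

after li $t2, 24: $t2=24
after li $t6, 38: $t6=38
after li $t7, 21: $t7=21
after li $t5, 32: $t5=32
after and $t6, $t7, $t5: $t6=21&32=0
after rem $t2, $t7, 9: $t2=21%9=3
after add $t2, $t6, 18: $t2=0+18=18
after or $t6, $t2, 15: $t6=18|15=31
after and $t5, $t7, 255: $t5=21&255=21
after xor $t5, $t6, $t2: $t5=31^18=13
after add $t6, $t2, 8: $t6=18+8=26
after sub $t5, $t2, $t6: $t5=18-26=-8
after or $t2, $t5, 20: $t2=(-8)|20=-4
after sub $t5, $t5, 3: $t5=(-8)-3=-11
halt.

-11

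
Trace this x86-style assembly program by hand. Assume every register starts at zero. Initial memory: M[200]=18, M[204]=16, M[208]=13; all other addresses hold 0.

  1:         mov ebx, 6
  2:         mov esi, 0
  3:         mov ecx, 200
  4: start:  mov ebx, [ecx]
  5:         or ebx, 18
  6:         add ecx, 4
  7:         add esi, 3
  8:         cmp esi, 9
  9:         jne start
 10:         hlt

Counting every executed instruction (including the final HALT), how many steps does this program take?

after mov ebx, 6: ebx=6
after mov esi, 0: esi=0
after mov ecx, 200: ecx=200
after mov ebx, [ecx]: ebx=M[200]=18
after or ebx, 18: ebx=18|18=18
after add ecx, 4: ecx=200+4=204
after add esi, 3: esi=0+3=3
cmp esi, 9  (cmp 3,9)
jne start: taken
after mov ebx, [ecx]: ebx=M[204]=16
after or ebx, 18: ebx=16|18=18
after add ecx, 4: ecx=204+4=208
after add esi, 3: esi=3+3=6
cmp esi, 9  (cmp 6,9)
jne start: taken
after mov ebx, [ecx]: ebx=M[208]=13
after or ebx, 18: ebx=13|18=31
after add ecx, 4: ecx=208+4=212
after add esi, 3: esi=6+3=9
cmp esi, 9  (cmp 9,9)
jne start: not taken
halt.
Total executed instructions: 22.

22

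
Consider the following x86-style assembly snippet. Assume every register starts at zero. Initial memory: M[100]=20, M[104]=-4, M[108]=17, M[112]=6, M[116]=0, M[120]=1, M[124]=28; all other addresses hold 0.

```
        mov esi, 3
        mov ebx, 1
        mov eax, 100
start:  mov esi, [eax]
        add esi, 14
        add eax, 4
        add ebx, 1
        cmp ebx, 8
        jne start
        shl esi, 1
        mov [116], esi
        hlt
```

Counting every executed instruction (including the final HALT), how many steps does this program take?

48

mov esi, 3 → esi=3
mov ebx, 1 → ebx=1
mov eax, 100 → eax=100
mov esi, [eax] → esi=M[100]=20
add esi, 14 → esi=20+14=34
add eax, 4 → eax=100+4=104
add ebx, 1 → ebx=1+1=2
cmp ebx, 8  (cmp 2,8)
jne start: taken
mov esi, [eax] → esi=M[104]=-4
add esi, 14 → esi=(-4)+14=10
add eax, 4 → eax=104+4=108
add ebx, 1 → ebx=2+1=3
cmp ebx, 8  (cmp 3,8)
jne start: taken
mov esi, [eax] → esi=M[108]=17
add esi, 14 → esi=17+14=31
add eax, 4 → eax=108+4=112
add ebx, 1 → ebx=3+1=4
cmp ebx, 8  (cmp 4,8)
jne start: taken
mov esi, [eax] → esi=M[112]=6
add esi, 14 → esi=6+14=20
add eax, 4 → eax=112+4=116
add ebx, 1 → ebx=4+1=5
cmp ebx, 8  (cmp 5,8)
jne start: taken
mov esi, [eax] → esi=M[116]=0
add esi, 14 → esi=0+14=14
add eax, 4 → eax=116+4=120
add ebx, 1 → ebx=5+1=6
cmp ebx, 8  (cmp 6,8)
jne start: taken
mov esi, [eax] → esi=M[120]=1
add esi, 14 → esi=1+14=15
add eax, 4 → eax=120+4=124
add ebx, 1 → ebx=6+1=7
cmp ebx, 8  (cmp 7,8)
jne start: taken
mov esi, [eax] → esi=M[124]=28
add esi, 14 → esi=28+14=42
add eax, 4 → eax=124+4=128
add ebx, 1 → ebx=7+1=8
cmp ebx, 8  (cmp 8,8)
jne start: not taken
shl esi, 1 → esi=42<<1=84
mov [116], esi → M[116]=84
halt.
Total executed instructions: 48.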